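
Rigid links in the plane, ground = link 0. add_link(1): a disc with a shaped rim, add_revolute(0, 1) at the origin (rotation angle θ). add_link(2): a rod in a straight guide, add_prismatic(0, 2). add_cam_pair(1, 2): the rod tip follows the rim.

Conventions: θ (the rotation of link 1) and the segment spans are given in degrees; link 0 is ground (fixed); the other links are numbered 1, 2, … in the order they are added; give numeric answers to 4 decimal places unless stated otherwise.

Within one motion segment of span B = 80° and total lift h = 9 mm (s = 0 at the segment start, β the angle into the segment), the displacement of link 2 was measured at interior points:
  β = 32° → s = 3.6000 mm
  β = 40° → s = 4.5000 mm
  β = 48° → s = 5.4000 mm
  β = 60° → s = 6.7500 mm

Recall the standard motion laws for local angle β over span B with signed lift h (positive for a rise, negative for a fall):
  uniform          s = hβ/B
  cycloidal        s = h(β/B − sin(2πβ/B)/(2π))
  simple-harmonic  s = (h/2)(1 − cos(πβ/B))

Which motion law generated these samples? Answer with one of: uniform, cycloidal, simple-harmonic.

candidates at β/B = r: uniform s = h·r (linear in β); cycloidal s = h·(r − sin(2πr)/(2π)); simple-harmonic s = (h/2)(1 − cos(πr))
β=32°: printed 3.6000 | uniform 3.6000, cycloidal 2.7581, simple-harmonic 3.1094
β=40°: printed 4.5000 | uniform 4.5000, cycloidal 4.5000, simple-harmonic 4.5000
β=48°: printed 5.4000 | uniform 5.4000, cycloidal 6.2419, simple-harmonic 5.8906
β=60°: printed 6.7500 | uniform 6.7500, cycloidal 8.1824, simple-harmonic 7.6820
only one law matches every sample → uniform

uniform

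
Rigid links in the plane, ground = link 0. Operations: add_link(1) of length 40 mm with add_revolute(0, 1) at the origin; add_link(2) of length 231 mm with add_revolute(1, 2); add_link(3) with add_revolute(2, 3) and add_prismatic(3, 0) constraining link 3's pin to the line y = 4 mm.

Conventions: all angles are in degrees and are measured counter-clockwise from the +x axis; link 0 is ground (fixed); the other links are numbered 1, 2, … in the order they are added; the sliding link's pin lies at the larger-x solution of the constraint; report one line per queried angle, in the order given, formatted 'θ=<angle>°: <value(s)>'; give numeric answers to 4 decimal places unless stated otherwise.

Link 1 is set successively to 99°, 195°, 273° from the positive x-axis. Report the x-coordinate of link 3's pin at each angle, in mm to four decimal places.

geometry: r = 40 mm, L = 231 mm, e = 4 mm
θ=99°: crank pin P = (r cos θ, r sin θ) = (-6.257379, 39.507534)
θ=99°: h = r sin θ − e = 39.507534 − 4 = 35.507534
θ=99°: x = r cos θ + √(L² − h²) = -6.257379 + 228.254715 = 221.997337
θ=195°: crank pin P = (r cos θ, r sin θ) = (-38.637033, -10.352762)
θ=195°: h = r sin θ − e = -10.352762 − 4 = -14.352762
θ=195°: x = r cos θ + √(L² − h²) = -38.637033 + 230.553678 = 191.916644
θ=273°: crank pin P = (r cos θ, r sin θ) = (2.093438, -39.945181)
θ=273°: h = r sin θ − e = -39.945181 − 4 = -43.945181
θ=273°: x = r cos θ + √(L² − h²) = 2.093438 + 226.781439 = 228.874877

θ=99°: 221.9973
θ=195°: 191.9166
θ=273°: 228.8749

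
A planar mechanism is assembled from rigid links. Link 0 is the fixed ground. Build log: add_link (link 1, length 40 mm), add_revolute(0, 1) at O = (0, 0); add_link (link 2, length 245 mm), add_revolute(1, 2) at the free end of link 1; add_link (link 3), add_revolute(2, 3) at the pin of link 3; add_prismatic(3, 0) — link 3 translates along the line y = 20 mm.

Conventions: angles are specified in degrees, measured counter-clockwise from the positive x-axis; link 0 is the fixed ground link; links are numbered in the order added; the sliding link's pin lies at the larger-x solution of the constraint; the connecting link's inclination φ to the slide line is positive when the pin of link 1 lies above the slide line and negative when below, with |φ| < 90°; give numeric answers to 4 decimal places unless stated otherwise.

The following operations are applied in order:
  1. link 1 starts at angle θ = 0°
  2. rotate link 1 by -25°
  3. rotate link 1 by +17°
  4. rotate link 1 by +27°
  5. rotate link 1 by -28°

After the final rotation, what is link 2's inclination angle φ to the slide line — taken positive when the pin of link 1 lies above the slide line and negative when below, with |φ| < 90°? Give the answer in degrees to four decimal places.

geometry: r = 40 mm, L = 245 mm, e = 20 mm; θ starts at 0°
rotate link 1 by -25°: θ ← 0° -25° = -25°
rotate link 1 by +17°: θ ← -25° +17° = -8°
rotate link 1 by +27°: θ ← -8° +27° = 19°
rotate link 1 by -28°: θ ← 19° -28° = -9°
h = r sin θ − e = -6.257379 − 20 = -26.257379
sin φ = h / L = -26.257379 / 245 = -0.10717297
φ = arcsin(-0.10717297) = -6.152375°

-6.1524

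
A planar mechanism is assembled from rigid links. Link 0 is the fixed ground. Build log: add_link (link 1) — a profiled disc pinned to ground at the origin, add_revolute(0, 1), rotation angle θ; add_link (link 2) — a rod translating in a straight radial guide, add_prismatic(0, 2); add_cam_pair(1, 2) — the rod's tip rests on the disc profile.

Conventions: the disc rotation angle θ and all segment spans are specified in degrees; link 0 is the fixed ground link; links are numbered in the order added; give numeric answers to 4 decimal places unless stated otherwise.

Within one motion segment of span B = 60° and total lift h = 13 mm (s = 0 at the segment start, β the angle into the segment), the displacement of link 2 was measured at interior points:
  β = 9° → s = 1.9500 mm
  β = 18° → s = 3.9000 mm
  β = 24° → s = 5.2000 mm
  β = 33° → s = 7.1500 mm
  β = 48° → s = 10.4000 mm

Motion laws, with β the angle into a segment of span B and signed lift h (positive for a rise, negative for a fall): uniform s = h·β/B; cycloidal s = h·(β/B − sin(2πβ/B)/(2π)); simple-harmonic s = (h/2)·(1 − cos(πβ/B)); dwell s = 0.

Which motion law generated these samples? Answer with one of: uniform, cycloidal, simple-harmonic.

candidates at β/B = r: uniform s = h·r (linear in β); cycloidal s = h·(r − sin(2πr)/(2π)); simple-harmonic s = (h/2)(1 − cos(πr))
β=9°: printed 1.9500 | uniform 1.9500, cycloidal 0.2761, simple-harmonic 0.7085
β=18°: printed 3.9000 | uniform 3.9000, cycloidal 1.9323, simple-harmonic 2.6794
β=24°: printed 5.2000 | uniform 5.2000, cycloidal 3.9839, simple-harmonic 4.4914
β=33°: printed 7.1500 | uniform 7.1500, cycloidal 7.7894, simple-harmonic 7.5168
β=48°: printed 10.4000 | uniform 10.4000, cycloidal 12.3677, simple-harmonic 11.7586
only one law matches every sample → uniform

uniform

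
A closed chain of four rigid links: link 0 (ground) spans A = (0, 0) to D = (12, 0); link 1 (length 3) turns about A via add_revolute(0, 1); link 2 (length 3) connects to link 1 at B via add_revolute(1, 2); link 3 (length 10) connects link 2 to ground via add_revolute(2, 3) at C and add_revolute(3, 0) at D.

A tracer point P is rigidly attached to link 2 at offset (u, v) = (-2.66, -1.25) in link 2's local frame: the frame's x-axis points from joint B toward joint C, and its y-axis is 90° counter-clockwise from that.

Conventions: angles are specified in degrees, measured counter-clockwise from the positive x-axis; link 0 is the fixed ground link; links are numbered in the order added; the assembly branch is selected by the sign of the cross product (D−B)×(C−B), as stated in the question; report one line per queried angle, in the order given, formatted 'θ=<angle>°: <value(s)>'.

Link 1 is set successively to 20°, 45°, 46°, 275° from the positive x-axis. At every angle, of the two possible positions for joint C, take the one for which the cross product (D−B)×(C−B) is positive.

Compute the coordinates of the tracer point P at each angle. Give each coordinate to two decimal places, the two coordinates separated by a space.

A=(0,0), D=(12.00,0)
θ=20°: B = A + 3.00·(cos20°, sin20°) = (2.8191, 1.0261)
θ=20°: |BD| = 9.2381
θ=20°: circle(B,3.00) ∩ circle(D,10.00): a=-0.3062, h=2.9843
θ=20°:   candidates: C₊=(2.8462,4.0259) cross=27.569; C₋=(2.1833,-1.9058) cross=-27.569
θ=20°:   branch + wants cross > 0 → take C=(2.8462,4.0259) (cross=27.569)
θ=20°: ex = (C−B)/|BC| = (0.0090,1.0000); ey = (-1.0000,0.0090)
θ=20°: P = B + -2.66·ex + -1.25·ey = (4.0450,-1.6451)
θ=45°: B = A + 3.00·(cos45°, sin45°) = (2.1213, 2.1213)
θ=45°: |BD| = 10.1039
θ=45°: circle(B,3.00) ∩ circle(D,10.00): a=0.5487, h=2.9494
θ=45°:   candidates: C₊=(3.2770,4.8898) cross=29.800; C₋=(2.0386,-0.8775) cross=-29.800
θ=45°:   branch + wants cross > 0 → take C=(3.2770,4.8898) (cross=29.800)
θ=45°: ex = (C−B)/|BC| = (0.3852,0.9228); ey = (-0.9228,0.3852)
θ=45°: P = B + -2.66·ex + -1.25·ey = (2.2501,-0.8149)
θ=46°: B = A + 3.00·(cos46°, sin46°) = (2.0840, 2.1580)
θ=46°: |BD| = 10.1481
θ=46°: circle(B,3.00) ∩ circle(D,10.00): a=0.5905, h=2.9413
θ=46°:   candidates: C₊=(3.2864,4.9065) cross=29.849; C₋=(2.0355,-0.8416) cross=-29.849
θ=46°:   branch + wants cross > 0 → take C=(3.2864,4.9065) (cross=29.849)
θ=46°: ex = (C−B)/|BC| = (0.4008,0.9162); ey = (-0.9162,0.4008)
θ=46°: P = B + -2.66·ex + -1.25·ey = (2.1630,-0.7800)
θ=275°: B = A + 3.00·(cos275°, sin275°) = (0.2615, -2.9886)
θ=275°: |BD| = 12.1130
θ=275°: circle(B,3.00) ∩ circle(D,10.00): a=2.3002, h=1.9259
θ=275°:   candidates: C₊=(2.0154,-0.5547) cross=23.328; C₋=(2.9657,-4.2874) cross=-23.328
θ=275°:   branch + wants cross > 0 → take C=(2.0154,-0.5547) (cross=23.328)
θ=275°: ex = (C−B)/|BC| = (0.5846,0.8113); ey = (-0.8113,0.5846)
θ=275°: P = B + -2.66·ex + -1.25·ey = (-0.2796,-5.8774)

θ=20°: 4.04 -1.65
θ=45°: 2.25 -0.81
θ=46°: 2.16 -0.78
θ=275°: -0.28 -5.88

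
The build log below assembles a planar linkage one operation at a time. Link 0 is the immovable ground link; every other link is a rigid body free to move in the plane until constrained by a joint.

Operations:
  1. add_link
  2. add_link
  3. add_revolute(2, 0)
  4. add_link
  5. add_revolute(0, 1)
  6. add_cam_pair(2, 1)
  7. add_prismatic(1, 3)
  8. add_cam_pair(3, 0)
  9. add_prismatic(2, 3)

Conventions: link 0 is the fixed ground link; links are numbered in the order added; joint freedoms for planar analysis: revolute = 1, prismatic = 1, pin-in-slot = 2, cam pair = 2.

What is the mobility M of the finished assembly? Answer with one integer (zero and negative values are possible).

(L,J1,J2)=(1,0,0); link0 fixed
link1: (2,0,0)
link2: (3,0,0)
R 2-0 [J1]: (3,1,0)
link3: (4,1,0)
R 0-1 [J1]: (4,2,0)
C 2-1 [J2]: (4,2,1)
P 1-3 [J1]: (4,3,1)
C 3-0 [J2]: (4,3,2)
P 2-3 [J1]: (4,4,2)
Grübler: 3·3 − 2·4 − 2 = -1

M = -1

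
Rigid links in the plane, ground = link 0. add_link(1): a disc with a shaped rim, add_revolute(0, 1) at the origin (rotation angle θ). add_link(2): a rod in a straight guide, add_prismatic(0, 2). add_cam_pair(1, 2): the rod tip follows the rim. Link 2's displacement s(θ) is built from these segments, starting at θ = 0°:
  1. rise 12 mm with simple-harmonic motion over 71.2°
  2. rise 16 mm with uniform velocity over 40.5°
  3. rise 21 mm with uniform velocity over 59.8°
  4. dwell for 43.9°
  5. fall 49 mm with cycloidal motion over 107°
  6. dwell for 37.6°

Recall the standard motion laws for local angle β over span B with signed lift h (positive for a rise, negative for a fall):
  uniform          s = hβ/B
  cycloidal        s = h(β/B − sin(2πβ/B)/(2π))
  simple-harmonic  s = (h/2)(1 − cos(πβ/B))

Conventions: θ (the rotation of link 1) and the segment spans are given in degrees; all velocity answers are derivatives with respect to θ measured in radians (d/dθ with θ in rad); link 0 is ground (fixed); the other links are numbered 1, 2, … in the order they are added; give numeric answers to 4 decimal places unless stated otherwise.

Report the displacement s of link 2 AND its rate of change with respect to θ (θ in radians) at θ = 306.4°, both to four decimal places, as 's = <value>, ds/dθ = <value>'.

segment 1 (0° to 71.2°, simple-harmonic, h = 12) is passed completely: s = 0.0000 + (12) = 12.0000
segment 2 (71.2° to 111.7°, uniform, h = 16) is passed completely: s = 12.0000 + (16) = 28.0000
segment 3 (111.7° to 171.5°, uniform, h = 21) is passed completely: s = 28.0000 + (21) = 49.0000
segment 4 (171.5° to 215.4°, dwell): s unchanged at 49.0000
θ = 306.4° falls in segment 5 (215.4° to 322.4°, cycloidal, h = -49): β = 306.4 − 215.4 = 91°, B = 107°; Δs = -49·(0.8505 − sin(2π·0.8505)/(2π)) = -47.9686; s = 49.0000 − 47.9686 = 1.0314
velocity in seg [215.4°–322.4°] (cycloidal), θ in radians: β = 91° = 1.5882 rad, B = 107° = 1.8675 rad; ds/dθ = (h/B)(1 − cos(2πβ/B)) = ((-49)/1.8675)(1 − cos(2π·0.8505)) = -10.753537 mm/rad

s = 1.0314, ds/dθ = -10.7535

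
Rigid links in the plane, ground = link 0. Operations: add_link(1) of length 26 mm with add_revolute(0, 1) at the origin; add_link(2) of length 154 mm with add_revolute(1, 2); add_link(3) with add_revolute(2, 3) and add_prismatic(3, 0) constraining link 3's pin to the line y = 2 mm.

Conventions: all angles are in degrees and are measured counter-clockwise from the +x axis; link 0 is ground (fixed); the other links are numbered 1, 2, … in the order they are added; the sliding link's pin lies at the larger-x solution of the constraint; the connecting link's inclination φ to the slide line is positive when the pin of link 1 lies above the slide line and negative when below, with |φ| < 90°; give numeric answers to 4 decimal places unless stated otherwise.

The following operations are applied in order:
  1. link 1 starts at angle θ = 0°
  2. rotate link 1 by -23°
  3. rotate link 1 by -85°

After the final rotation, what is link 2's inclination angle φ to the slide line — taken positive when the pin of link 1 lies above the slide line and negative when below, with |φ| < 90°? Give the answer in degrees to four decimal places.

geometry: r = 26 mm, L = 154 mm, e = 2 mm; θ starts at 0°
rotate link 1 by -23°: θ ← 0° -23° = -23°
rotate link 1 by -85°: θ ← -23° -85° = -108°
h = r sin θ − e = -24.727469 − 2 = -26.727469
sin φ = h / L = -26.727469 / 154 = -0.17355500
φ = arcsin(-0.17355500) = -9.994579°

-9.9946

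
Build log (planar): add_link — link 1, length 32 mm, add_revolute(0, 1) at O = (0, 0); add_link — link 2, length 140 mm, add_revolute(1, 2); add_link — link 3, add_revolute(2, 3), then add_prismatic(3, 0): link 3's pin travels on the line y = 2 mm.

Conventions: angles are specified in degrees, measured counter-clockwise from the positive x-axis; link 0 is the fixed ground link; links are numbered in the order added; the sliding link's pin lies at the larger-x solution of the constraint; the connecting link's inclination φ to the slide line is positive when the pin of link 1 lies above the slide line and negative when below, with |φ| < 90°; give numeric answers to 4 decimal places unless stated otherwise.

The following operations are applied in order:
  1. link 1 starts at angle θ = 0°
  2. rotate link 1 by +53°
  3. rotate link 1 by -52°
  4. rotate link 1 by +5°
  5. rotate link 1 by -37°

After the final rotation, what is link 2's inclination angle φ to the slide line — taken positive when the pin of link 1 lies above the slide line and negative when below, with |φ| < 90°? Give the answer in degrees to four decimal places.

geometry: r = 32 mm, L = 140 mm, e = 2 mm; θ starts at 0°
rotate link 1 by +53°: θ ← 0° +53° = 53°
rotate link 1 by -52°: θ ← 53° -52° = 1°
rotate link 1 by +5°: θ ← 1° +5° = 6°
rotate link 1 by -37°: θ ← 6° -37° = -31°
h = r sin θ − e = -16.481218 − 2 = -18.481218
sin φ = h / L = -18.481218 / 140 = -0.13200870
φ = arcsin(-0.13200870) = -7.585683°

-7.5857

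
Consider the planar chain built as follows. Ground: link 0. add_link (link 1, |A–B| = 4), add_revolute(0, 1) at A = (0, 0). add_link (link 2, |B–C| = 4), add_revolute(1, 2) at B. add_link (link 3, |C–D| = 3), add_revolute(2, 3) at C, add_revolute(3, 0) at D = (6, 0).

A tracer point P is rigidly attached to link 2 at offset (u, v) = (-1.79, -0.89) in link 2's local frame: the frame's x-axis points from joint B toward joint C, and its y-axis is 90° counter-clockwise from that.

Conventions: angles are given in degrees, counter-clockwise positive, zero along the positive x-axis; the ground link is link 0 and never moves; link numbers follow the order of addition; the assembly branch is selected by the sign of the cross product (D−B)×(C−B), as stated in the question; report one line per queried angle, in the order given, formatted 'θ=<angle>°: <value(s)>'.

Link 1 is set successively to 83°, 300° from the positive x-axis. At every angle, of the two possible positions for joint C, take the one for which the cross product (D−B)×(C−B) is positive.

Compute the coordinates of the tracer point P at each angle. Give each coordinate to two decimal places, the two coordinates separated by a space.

A=(0,0), D=(6.00,0)
θ=83°: B = A + 4.00·(cos83°, sin83°) = (0.4875, 3.9702)
θ=83°: |BD| = 6.7934
θ=83°: circle(B,4.00) ∩ circle(D,3.00): a=3.9119, h=0.8349
θ=83°:   candidates: C₊=(4.1497,2.3614) cross=5.672; C₋=(3.1739,1.0065) cross=-5.672
θ=83°:   branch + wants cross > 0 → take C=(4.1497,2.3614) (cross=5.672)
θ=83°: ex = (C−B)/|BC| = (0.9156,-0.4022); ey = (0.4022,0.9156)
θ=83°: P = B + -1.79·ex + -0.89·ey = (-1.5093,3.8752)
θ=300°: B = A + 4.00·(cos300°, sin300°) = (2.0000, -3.4641)
θ=300°: |BD| = 5.2915
θ=300°: circle(B,4.00) ∩ circle(D,3.00): a=3.3072, h=2.2500
θ=300°:   candidates: C₊=(3.0270,0.4018) cross=11.906; C₋=(5.9730,-2.9999) cross=-11.906
θ=300°:   branch + wants cross > 0 → take C=(3.0270,0.4018) (cross=11.906)
θ=300°: ex = (C−B)/|BC| = (0.2568,0.9665); ey = (-0.9665,0.2568)
θ=300°: P = B + -1.79·ex + -0.89·ey = (2.4006,-5.4226)

θ=83°: -1.51 3.88
θ=300°: 2.40 -5.42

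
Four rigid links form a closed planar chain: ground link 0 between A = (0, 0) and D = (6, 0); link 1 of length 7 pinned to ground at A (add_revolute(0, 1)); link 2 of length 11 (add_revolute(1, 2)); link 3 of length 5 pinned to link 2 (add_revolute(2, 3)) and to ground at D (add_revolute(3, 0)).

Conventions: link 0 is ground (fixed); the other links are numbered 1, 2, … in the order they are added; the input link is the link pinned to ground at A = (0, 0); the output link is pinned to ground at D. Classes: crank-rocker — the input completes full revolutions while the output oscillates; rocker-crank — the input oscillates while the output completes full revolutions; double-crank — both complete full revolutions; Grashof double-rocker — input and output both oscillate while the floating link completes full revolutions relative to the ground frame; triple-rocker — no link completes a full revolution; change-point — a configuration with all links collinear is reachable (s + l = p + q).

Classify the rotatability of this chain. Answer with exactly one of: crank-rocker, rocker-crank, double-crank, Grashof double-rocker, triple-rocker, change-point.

lengths: ground=6, input=7, coupler=11, output=5
sorted: s=5 (shortest), l=11 (longest), p+q=13
s + l = 16 vs p + q = 13
s + l > p + q → non-Grashof → no link fully rotates → triple-rocker

triple-rocker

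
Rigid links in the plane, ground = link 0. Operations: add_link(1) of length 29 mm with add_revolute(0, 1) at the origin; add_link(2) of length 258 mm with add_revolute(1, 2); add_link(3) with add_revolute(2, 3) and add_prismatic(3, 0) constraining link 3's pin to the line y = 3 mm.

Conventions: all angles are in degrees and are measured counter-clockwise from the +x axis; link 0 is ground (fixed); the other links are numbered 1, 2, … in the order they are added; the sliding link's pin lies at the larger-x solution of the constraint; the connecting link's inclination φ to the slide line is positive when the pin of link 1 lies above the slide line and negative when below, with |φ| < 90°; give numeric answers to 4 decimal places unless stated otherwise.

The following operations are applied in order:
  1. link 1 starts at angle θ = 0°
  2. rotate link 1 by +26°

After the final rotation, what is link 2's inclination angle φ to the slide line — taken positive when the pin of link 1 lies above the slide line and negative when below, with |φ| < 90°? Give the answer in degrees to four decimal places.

geometry: r = 29 mm, L = 258 mm, e = 3 mm; θ starts at 0°
rotate link 1 by +26°: θ ← 0° +26° = 26°
h = r sin θ − e = 12.712763 − 3 = 9.712763
sin φ = h / L = 9.712763 / 258 = 0.03764637
φ = arcsin(0.03764637) = 2.157488°

2.1575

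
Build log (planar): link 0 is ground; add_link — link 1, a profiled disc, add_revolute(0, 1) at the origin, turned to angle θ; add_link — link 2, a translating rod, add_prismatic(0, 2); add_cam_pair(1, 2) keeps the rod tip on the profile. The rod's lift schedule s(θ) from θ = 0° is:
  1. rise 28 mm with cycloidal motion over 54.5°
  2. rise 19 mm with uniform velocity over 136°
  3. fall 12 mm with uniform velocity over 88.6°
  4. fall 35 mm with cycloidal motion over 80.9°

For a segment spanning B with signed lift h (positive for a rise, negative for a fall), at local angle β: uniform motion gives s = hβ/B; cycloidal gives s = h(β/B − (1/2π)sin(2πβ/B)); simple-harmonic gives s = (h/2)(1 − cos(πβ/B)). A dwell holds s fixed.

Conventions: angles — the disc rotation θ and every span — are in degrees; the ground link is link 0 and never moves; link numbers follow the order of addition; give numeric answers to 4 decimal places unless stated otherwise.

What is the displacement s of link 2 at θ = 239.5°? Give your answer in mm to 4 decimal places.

seg 1 [0°–54.5°] cycloidal, h=28: full span → s += 28 → s = 28.0000
seg 2 [54.5°–190.5°] uniform, h=19: full span → s += 19 → s = 47.0000
seg 3 [190.5°–279.1°] uniform, h=-12: θ=239.5° here. β=49, B=88.6. -12·49/88.6 = -6.6366 → s = 40.3634

40.3634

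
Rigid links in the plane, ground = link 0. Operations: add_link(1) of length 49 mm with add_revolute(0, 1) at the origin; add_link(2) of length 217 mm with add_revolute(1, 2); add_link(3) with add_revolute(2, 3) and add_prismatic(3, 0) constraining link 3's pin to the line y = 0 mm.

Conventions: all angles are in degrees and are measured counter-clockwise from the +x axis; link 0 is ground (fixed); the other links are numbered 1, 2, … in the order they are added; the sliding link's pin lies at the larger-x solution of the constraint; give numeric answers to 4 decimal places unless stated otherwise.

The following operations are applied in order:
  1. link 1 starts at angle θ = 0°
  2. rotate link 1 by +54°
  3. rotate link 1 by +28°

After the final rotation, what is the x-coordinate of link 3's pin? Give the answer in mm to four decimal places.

geometry: r = 49 mm, L = 217 mm, e = 0 mm; θ starts at 0°
rotate link 1 by +54°: θ ← 0° +54° = 54°
rotate link 1 by +28°: θ ← 54° +28° = 82°
crank pin P = (r cos θ, r sin θ) = (6.819482, 48.523135)
h = r sin θ − e = 48.523135 − 0 = 48.523135
x = r cos θ + √(L² − h²) = 6.819482 + 211.505332 = 218.324814

218.3248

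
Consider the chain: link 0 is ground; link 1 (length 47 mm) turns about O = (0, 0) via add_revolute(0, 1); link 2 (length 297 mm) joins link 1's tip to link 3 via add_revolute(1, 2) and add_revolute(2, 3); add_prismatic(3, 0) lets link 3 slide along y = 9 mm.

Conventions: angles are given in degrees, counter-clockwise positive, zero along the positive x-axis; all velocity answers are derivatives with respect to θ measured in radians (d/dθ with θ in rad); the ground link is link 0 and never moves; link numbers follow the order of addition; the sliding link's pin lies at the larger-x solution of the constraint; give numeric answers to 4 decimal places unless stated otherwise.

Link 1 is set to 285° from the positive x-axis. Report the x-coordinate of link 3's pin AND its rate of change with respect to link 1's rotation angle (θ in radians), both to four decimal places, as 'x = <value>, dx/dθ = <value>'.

geometry: r = 47 mm, L = 297 mm, e = 9 mm
crank pin P = (r cos θ, r sin θ) = (12.164495, -45.398514)
h = r sin θ − e = -45.398514 − 9 = -54.398514
x = r cos θ + √(L² − h²) = 12.164495 + 291.975687 = 304.140182
dx/dθ = −r sin θ − h·r cos θ/√(L² − h²) (θ in radians; h = -54.398514) = 47.664903

x = 304.1402, dx/dθ = 47.6649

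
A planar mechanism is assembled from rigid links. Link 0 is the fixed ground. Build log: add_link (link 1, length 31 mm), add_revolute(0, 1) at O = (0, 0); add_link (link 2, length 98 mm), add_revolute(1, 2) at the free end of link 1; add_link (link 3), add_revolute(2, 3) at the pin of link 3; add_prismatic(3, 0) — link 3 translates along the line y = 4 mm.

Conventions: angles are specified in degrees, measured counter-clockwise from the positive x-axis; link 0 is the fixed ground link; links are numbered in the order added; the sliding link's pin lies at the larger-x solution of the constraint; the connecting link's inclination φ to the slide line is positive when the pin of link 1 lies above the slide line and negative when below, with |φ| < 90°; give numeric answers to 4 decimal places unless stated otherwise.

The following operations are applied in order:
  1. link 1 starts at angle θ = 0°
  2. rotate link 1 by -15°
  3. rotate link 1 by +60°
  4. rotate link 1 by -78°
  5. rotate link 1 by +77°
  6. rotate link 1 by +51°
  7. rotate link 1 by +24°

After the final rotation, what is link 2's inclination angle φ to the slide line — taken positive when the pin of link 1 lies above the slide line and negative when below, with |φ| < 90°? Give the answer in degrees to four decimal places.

geometry: r = 31 mm, L = 98 mm, e = 4 mm; θ starts at 0°
rotate link 1 by -15°: θ ← 0° -15° = -15°
rotate link 1 by +60°: θ ← -15° +60° = 45°
rotate link 1 by -78°: θ ← 45° -78° = -33°
rotate link 1 by +77°: θ ← -33° +77° = 44°
rotate link 1 by +51°: θ ← 44° +51° = 95°
rotate link 1 by +24°: θ ← 95° +24° = 119°
h = r sin θ − e = 27.113211 − 4 = 23.113211
sin φ = h / L = 23.113211 / 98 = 0.23584909
φ = arcsin(0.23584909) = 13.641679°

13.6417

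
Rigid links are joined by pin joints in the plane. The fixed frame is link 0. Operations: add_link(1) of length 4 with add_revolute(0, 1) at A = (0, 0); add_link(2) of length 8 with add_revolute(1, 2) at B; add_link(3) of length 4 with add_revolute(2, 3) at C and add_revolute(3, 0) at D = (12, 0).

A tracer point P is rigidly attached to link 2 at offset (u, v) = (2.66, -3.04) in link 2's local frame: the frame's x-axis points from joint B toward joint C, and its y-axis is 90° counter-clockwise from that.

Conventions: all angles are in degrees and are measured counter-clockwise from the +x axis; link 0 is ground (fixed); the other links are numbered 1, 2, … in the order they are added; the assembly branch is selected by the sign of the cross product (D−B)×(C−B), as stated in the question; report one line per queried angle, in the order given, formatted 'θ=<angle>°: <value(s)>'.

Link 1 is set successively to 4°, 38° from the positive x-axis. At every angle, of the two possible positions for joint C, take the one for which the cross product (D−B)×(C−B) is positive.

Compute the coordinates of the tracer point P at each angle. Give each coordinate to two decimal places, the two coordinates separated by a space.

A=(0,0), D=(12.00,0)
θ=4°: B = A + 4.00·(cos4°, sin4°) = (3.9903, 0.2790)
θ=4°: |BD| = 8.0146
θ=4°: circle(B,8.00) ∩ circle(D,4.00): a=7.0018, h=3.8697
θ=4°:   candidates: C₊=(11.1226,3.9026) cross=31.014; C₋=(10.8531,-3.8321) cross=-31.014
θ=4°:   branch + wants cross > 0 → take C=(11.1226,3.9026) (cross=31.014)
θ=4°: ex = (C−B)/|BC| = (0.8915,0.4529); ey = (-0.4529,0.8915)
θ=4°: P = B + 2.66·ex + -3.04·ey = (7.7387,-1.2264)
θ=38°: B = A + 4.00·(cos38°, sin38°) = (3.1520, 2.4626)
θ=38°: |BD| = 9.1843
θ=38°: circle(B,8.00) ∩ circle(D,4.00): a=7.2053, h=3.4762
θ=38°:   candidates: C₊=(11.0256,3.8795) cross=31.926; C₋=(9.1614,-2.8182) cross=-31.926
θ=38°:   branch + wants cross > 0 → take C=(11.0256,3.8795) (cross=31.926)
θ=38°: ex = (C−B)/|BC| = (0.9842,0.1771); ey = (-0.1771,0.9842)
θ=38°: P = B + 2.66·ex + -3.04·ey = (6.3084,-0.0582)

θ=4°: 7.74 -1.23
θ=38°: 6.31 -0.06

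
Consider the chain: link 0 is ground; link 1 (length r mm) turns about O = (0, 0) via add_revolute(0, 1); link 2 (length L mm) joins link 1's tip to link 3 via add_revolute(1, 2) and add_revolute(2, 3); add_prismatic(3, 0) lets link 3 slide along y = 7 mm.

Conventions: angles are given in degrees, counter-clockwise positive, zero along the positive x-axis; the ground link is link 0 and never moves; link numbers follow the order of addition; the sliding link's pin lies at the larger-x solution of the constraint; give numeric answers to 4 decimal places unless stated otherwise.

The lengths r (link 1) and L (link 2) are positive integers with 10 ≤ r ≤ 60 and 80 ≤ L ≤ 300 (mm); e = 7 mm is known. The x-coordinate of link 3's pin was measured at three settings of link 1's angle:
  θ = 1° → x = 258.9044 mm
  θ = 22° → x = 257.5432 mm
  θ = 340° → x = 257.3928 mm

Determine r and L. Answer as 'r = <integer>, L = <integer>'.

constraint per measurement: (x − r cos θ)² + (r sin θ − e)² = L²
subtracting the θ₁ and θ₂ equations cancels the r² and L² terms:
r = (x₁² − x₂²) / (2[(x₁cos θ₁ + e sin θ₁) − (x₂cos θ₂ + e sin θ₂)]) = 19.9997 → r = 20
L² = (x₁ − r cos θ₁)² + (r sin θ₁ − e)² = 57121.0030 → L = 239.0000 → L = 239
check at θ₃=340°: x = 257.3928 (printed 257.3928) ✓

r = 20, L = 239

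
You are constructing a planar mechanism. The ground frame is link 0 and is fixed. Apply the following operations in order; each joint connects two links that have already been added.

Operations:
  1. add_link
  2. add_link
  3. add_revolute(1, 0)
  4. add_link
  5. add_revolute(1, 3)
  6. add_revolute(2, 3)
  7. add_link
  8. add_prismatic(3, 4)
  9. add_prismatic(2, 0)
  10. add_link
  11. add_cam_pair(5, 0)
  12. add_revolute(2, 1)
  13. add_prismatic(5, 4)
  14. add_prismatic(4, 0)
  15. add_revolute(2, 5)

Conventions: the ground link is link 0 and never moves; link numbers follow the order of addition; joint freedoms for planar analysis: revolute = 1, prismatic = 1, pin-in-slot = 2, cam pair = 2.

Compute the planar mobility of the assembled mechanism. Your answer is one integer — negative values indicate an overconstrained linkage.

link 0 = ground. State L|J1|J2 = 1|0|0
+link1  2|0|0
+link2  3|0|0
R(1,0) f=1→J1  3|1|0
+link3  4|1|0
R(1,3) f=1→J1  4|2|0
R(2,3) f=1→J1  4|3|0
+link4  5|3|0
P(3,4) f=1→J1  5|4|0
P(2,0) f=1→J1  5|5|0
+link5  6|5|0
C(5,0) f=2→J2  6|5|1
R(2,1) f=1→J1  6|6|1
P(5,4) f=1→J1  6|7|1
P(4,0) f=1→J1  6|8|1
R(2,5) f=1→J1  6|9|1
M = 3(6−1)−2·9−1 = 15−18−1 = -4

M = -4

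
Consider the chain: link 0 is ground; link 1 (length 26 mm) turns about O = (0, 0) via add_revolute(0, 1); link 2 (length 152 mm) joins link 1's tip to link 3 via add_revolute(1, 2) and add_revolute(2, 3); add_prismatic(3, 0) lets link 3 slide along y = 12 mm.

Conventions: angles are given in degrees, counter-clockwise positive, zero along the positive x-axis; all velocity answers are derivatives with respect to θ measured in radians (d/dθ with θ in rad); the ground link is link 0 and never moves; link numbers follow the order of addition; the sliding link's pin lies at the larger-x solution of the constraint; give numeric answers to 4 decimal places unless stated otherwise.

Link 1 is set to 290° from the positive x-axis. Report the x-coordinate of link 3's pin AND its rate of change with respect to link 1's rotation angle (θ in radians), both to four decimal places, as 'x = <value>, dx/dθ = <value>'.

geometry: r = 26 mm, L = 152 mm, e = 12 mm
crank pin P = (r cos θ, r sin θ) = (8.892524, -24.432008)
h = r sin θ − e = -24.432008 − 12 = -36.432008
x = r cos θ + √(L² − h²) = 8.892524 + 147.569336 = 156.461859
dx/dθ = −r sin θ − h·r cos θ/√(L² − h²) (θ in radians; h = -36.432008) = 26.627400

x = 156.4619, dx/dθ = 26.6274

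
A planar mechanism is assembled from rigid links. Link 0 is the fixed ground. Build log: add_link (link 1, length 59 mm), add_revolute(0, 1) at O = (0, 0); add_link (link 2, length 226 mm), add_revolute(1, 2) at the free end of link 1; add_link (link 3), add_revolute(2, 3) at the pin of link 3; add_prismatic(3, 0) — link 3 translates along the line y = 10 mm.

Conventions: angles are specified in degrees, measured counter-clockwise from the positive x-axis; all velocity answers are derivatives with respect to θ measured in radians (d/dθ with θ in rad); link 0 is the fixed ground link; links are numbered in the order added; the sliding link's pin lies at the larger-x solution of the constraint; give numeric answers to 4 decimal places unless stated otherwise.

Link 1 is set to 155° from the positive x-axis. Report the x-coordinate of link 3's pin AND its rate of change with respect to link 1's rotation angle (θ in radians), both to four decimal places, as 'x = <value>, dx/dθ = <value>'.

geometry: r = 59 mm, L = 226 mm, e = 10 mm
crank pin P = (r cos θ, r sin θ) = (-53.472159, 24.934477)
h = r sin θ − e = 24.934477 − 10 = 14.934477
x = r cos θ + √(L² − h²) = -53.472159 + 225.506012 = 172.033852
dx/dθ = −r sin θ − h·r cos θ/√(L² − h²) (θ in radians; h = 14.934477) = -21.393203

x = 172.0339, dx/dθ = -21.3932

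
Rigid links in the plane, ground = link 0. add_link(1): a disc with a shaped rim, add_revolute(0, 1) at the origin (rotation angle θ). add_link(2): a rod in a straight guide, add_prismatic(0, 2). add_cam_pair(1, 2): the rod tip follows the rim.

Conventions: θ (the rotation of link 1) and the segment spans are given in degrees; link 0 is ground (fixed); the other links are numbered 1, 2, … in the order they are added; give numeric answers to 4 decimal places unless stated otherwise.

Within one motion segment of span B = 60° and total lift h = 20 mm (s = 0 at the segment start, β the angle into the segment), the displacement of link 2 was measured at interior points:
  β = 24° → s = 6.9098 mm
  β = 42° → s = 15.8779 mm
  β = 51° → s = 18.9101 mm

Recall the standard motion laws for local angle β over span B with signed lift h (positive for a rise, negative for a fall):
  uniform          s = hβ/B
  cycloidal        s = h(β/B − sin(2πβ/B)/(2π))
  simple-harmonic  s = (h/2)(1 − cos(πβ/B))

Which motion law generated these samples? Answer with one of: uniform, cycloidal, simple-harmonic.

candidates at β/B = r: uniform s = h·r (linear in β); cycloidal s = h·(r − sin(2πr)/(2π)); simple-harmonic s = (h/2)(1 − cos(πr))
β=24°: printed 6.9098 | uniform 8.0000, cycloidal 6.1290, simple-harmonic 6.9098
β=42°: printed 15.8779 | uniform 14.0000, cycloidal 17.0273, simple-harmonic 15.8779
β=51°: printed 18.9101 | uniform 17.0000, cycloidal 19.5752, simple-harmonic 18.9101
only one law matches every sample → simple-harmonic

simple-harmonic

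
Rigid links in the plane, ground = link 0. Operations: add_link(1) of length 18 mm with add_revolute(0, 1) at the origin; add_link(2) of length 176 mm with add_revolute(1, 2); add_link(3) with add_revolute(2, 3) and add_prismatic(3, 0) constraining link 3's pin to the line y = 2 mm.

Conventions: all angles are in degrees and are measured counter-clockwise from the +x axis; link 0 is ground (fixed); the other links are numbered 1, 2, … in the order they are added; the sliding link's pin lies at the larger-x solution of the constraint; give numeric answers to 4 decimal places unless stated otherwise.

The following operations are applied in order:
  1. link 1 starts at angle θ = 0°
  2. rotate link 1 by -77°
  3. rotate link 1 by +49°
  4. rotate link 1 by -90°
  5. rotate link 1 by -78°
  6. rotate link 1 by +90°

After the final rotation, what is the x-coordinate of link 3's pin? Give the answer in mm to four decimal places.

geometry: r = 18 mm, L = 176 mm, e = 2 mm; θ starts at 0°
rotate link 1 by -77°: θ ← 0° -77° = -77°
rotate link 1 by +49°: θ ← -77° +49° = -28°
rotate link 1 by -90°: θ ← -28° -90° = -118°
rotate link 1 by -78°: θ ← -118° -78° = -196°
rotate link 1 by +90°: θ ← -196° +90° = -106°
crank pin P = (r cos θ, r sin θ) = (-4.961472, -17.302711)
h = r sin θ − e = -17.302711 − 2 = -19.302711
x = r cos θ + √(L² − h²) = -4.961472 + 174.938290 = 169.976818

169.9768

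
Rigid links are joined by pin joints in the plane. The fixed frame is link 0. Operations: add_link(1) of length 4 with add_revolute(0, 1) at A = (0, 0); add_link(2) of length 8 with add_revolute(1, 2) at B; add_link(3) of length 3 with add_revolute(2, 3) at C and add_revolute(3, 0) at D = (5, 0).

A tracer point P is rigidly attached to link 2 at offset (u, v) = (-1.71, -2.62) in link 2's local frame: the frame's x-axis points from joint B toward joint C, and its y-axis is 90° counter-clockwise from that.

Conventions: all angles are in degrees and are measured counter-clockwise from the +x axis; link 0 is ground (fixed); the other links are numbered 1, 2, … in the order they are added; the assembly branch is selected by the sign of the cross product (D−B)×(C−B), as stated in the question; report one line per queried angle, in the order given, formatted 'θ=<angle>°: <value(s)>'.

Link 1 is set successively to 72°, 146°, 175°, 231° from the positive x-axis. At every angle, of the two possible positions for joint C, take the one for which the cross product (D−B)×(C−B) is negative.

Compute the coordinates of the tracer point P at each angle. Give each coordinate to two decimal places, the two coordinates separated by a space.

A=(0,0), D=(5.00,0)
θ=72°: B = A + 4.00·(cos72°, sin72°) = (1.2361, 3.8042)
θ=72°: |BD| = 5.3516
θ=72°: circle(B,8.00) ∩ circle(D,3.00): a=7.8145, h=1.7129
θ=72°:   candidates: C₊=(7.9499,-0.5460) cross=9.167; C₋=(5.5146,-2.9555) cross=-9.167
θ=72°:   branch - wants cross < 0 → take C=(5.5146,-2.9555) (cross=-9.167)
θ=72°: ex = (C−B)/|BC| = (0.5348,-0.8450); ey = (0.8450,0.5348)
θ=72°: P = B + -1.71·ex + -2.62·ey = (-1.8923,3.8479)
θ=146°: B = A + 4.00·(cos146°, sin146°) = (-3.3162, 2.2368)
θ=146°: |BD| = 8.6117
θ=146°: circle(B,8.00) ∩ circle(D,3.00): a=7.4992, h=2.7861
θ=146°:   candidates: C₊=(4.6493,2.9794) cross=23.993; C₋=(3.2020,-2.4015) cross=-23.993
θ=146°:   branch - wants cross < 0 → take C=(3.2020,-2.4015) (cross=-23.993)
θ=146°: ex = (C−B)/|BC| = (0.8148,-0.5798); ey = (0.5798,0.8148)
θ=146°: P = B + -1.71·ex + -2.62·ey = (-6.2284,1.0935)
θ=175°: B = A + 4.00·(cos175°, sin175°) = (-3.9848, 0.3486)
θ=175°: |BD| = 8.9915
θ=175°: circle(B,8.00) ∩ circle(D,3.00): a=7.5542, h=2.6333
θ=175°:   candidates: C₊=(3.6658,2.6870) cross=23.677; C₋=(3.4616,-2.5756) cross=-23.677
θ=175°:   branch - wants cross < 0 → take C=(3.4616,-2.5756) (cross=-23.677)
θ=175°: ex = (C−B)/|BC| = (0.9308,-0.3655); ey = (0.3655,0.9308)
θ=175°: P = B + -1.71·ex + -2.62·ey = (-6.5341,-1.4650)
θ=231°: B = A + 4.00·(cos231°, sin231°) = (-2.5173, -3.1086)
θ=231°: |BD| = 8.1347
θ=231°: circle(B,8.00) ∩ circle(D,3.00): a=7.4479, h=2.9203
θ=231°:   candidates: C₊=(3.2494,2.4363) cross=23.756; C₋=(5.4814,-2.9611) cross=-23.756
θ=231°:   branch - wants cross < 0 → take C=(5.4814,-2.9611) (cross=-23.756)
θ=231°: ex = (C−B)/|BC| = (0.9998,0.0184); ey = (-0.0184,0.9998)
θ=231°: P = B + -1.71·ex + -2.62·ey = (-4.1787,-5.7597)

θ=72°: -1.89 3.85
θ=146°: -6.23 1.09
θ=175°: -6.53 -1.47
θ=231°: -4.18 -5.76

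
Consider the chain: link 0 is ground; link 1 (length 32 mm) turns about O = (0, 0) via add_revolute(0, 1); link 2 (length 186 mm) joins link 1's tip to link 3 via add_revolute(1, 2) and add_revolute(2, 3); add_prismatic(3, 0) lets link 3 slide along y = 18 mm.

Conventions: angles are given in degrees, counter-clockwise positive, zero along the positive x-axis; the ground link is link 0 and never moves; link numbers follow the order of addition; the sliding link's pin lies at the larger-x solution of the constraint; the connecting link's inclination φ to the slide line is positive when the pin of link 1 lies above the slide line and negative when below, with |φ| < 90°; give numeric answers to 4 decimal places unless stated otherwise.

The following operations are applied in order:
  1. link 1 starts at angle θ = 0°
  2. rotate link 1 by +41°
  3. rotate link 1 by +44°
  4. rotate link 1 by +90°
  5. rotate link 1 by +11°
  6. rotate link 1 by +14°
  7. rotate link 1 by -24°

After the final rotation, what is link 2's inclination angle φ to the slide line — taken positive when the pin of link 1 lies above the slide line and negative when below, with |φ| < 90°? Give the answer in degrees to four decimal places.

geometry: r = 32 mm, L = 186 mm, e = 18 mm; θ starts at 0°
rotate link 1 by +41°: θ ← 0° +41° = 41°
rotate link 1 by +44°: θ ← 41° +44° = 85°
rotate link 1 by +90°: θ ← 85° +90° = 175°
rotate link 1 by +11°: θ ← 175° +11° = 186°
rotate link 1 by +14°: θ ← 186° +14° = 200°
rotate link 1 by -24°: θ ← 200° -24° = 176°
h = r sin θ − e = 2.232207 − 18 = -15.767793
sin φ = h / L = -15.767793 / 186 = -0.08477308
φ = arcsin(-0.08477308) = -4.862976°

-4.8630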